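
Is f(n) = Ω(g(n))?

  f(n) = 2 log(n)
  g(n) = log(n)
True

f(n) = 2 log(n) and g(n) = log(n) are both O(log n).
Big-Ω permits equal growth rates (f ≥ c·g for some c > 0), so f(n) = Ω(g(n)) is true.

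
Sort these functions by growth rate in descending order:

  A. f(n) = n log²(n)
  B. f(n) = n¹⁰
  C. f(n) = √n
B > A > C

Comparing growth rates:
B = n¹⁰ is O(n¹⁰)
A = n log²(n) is O(n log² n)
C = √n is O(√n)

Therefore, the order from fastest to slowest is: B > A > C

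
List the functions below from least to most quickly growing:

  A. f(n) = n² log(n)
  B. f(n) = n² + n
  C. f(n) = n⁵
B < A < C

Comparing growth rates:
B = n² + n is O(n²)
A = n² log(n) is O(n² log n)
C = n⁵ is O(n⁵)

Therefore, the order from slowest to fastest is: B < A < C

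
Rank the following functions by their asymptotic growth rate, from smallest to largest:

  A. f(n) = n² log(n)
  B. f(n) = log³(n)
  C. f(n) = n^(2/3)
B < C < A

Comparing growth rates:
B = log³(n) is O(log³ n)
C = n^(2/3) is O(n^(2/3))
A = n² log(n) is O(n² log n)

Therefore, the order from slowest to fastest is: B < C < A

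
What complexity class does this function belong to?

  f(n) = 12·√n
O(√n)

The dominant term in 12·√n is 12·√n, which is Θ(√n).
Constants are absorbed, so the tightest bound is O(√n).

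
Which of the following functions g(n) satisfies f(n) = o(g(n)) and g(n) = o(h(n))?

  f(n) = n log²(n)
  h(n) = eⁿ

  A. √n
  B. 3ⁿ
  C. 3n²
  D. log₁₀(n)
C

We need g(n) with n log²(n) = o(g(n)) and g(n) = o(eⁿ), i.e. O(n log² n) ≺ g ≺ O(eⁿ).
Check each option:
  A. √n — O(√n) does not grow strictly faster than f(n)
  B. 3ⁿ — O(3ⁿ) does not grow strictly slower than h(n)
  C. 3n² — O(n²) is strictly between O(n log² n) and O(eⁿ) ✓
  D. log₁₀(n) — O(log n) does not grow strictly faster than f(n)

Only option C (3n²) lies strictly between.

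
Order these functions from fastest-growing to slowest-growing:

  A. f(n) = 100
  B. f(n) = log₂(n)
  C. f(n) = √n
C > B > A

Comparing growth rates:
C = √n is O(√n)
B = log₂(n) is O(log n)
A = 100 is O(1)

Therefore, the order from fastest to slowest is: C > B > A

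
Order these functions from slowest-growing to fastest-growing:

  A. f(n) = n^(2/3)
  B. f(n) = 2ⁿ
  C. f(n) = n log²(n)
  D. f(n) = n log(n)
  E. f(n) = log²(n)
E < A < D < C < B

Comparing growth rates:
E = log²(n) is O(log² n)
A = n^(2/3) is O(n^(2/3))
D = n log(n) is O(n log n)
C = n log²(n) is O(n log² n)
B = 2ⁿ is O(2ⁿ)

Therefore, the order from slowest to fastest is: E < A < D < C < B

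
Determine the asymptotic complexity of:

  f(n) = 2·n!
O(n!)

The dominant term in 2·n! is 2·n!, which is Θ(n!).
Constants are absorbed, so the tightest bound is O(n!).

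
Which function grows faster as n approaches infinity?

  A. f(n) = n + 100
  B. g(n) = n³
B

f(n) = n + 100 is O(n), while g(n) = n³ is O(n³).
Since O(n³) grows faster than O(n), g(n) dominates.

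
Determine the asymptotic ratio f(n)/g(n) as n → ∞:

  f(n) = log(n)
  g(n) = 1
∞

Since log(n) (O(log n)) grows faster than 1 (O(1)),
the ratio f(n)/g(n) → ∞ as n → ∞.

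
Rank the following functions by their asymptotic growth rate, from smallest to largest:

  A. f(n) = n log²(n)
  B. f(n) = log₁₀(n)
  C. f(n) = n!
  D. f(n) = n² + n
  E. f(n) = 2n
B < E < A < D < C

Comparing growth rates:
B = log₁₀(n) is O(log n)
E = 2n is O(n)
A = n log²(n) is O(n log² n)
D = n² + n is O(n²)
C = n! is O(n!)

Therefore, the order from slowest to fastest is: B < E < A < D < C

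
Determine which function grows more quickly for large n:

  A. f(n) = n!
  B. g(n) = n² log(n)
A

f(n) = n! is O(n!), while g(n) = n² log(n) is O(n² log n).
Since O(n!) grows faster than O(n² log n), f(n) dominates.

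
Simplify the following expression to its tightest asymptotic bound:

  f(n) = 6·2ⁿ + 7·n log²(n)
Θ(2ⁿ)

Order the terms by growth rate: 7·n log²(n) ≺ 6·2ⁿ.
The fastest-growing term 6·2ⁿ dominates as n → ∞; dropping its constant factor gives Θ(2ⁿ).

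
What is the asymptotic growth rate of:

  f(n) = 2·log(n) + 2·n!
Θ(n!)

Order the terms by growth rate: 2·log(n) ≺ 2·n!.
The fastest-growing term 2·n! dominates as n → ∞; dropping its constant factor gives Θ(n!).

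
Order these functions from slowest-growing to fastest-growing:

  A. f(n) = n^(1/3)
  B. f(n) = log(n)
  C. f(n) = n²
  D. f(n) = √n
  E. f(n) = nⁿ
B < A < D < C < E

Comparing growth rates:
B = log(n) is O(log n)
A = n^(1/3) is O(n^(1/3))
D = √n is O(√n)
C = n² is O(n²)
E = nⁿ is O(nⁿ)

Therefore, the order from slowest to fastest is: B < A < D < C < E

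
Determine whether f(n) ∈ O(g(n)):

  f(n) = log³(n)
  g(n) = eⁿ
True

f(n) = log³(n) is O(log³ n), and g(n) = eⁿ is O(eⁿ).
Since O(log³ n) ⊆ O(eⁿ) (f grows no faster than g), f(n) = O(g(n)) is true.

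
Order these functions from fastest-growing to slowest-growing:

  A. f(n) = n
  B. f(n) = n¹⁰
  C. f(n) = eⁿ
C > B > A

Comparing growth rates:
C = eⁿ is O(eⁿ)
B = n¹⁰ is O(n¹⁰)
A = n is O(n)

Therefore, the order from fastest to slowest is: C > B > A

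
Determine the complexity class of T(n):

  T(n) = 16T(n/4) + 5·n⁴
Θ(n⁴)

Master Theorem: a = 16, b = 4, f(n) = 5·n⁴.
Compute the critical exponent d = log₄(16) = 2.
Compare f(n) = Θ(n⁴) against n^d:
  k = 4 > d = 2, so f(n) = Ω(n^(d+ε)) — Case 3.
  Regularity: a·(n/b)^4/n^4 = a/b^4 = 16/256 < 1 ✓.
  The top-level work dominates: T(n) = Θ(f(n)) = Θ(n⁴).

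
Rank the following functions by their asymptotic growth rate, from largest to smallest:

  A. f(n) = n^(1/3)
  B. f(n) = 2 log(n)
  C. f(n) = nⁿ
C > A > B

Comparing growth rates:
C = nⁿ is O(nⁿ)
A = n^(1/3) is O(n^(1/3))
B = 2 log(n) is O(log n)

Therefore, the order from fastest to slowest is: C > A > B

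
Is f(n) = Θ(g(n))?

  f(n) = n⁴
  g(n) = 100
False

f(n) = n⁴ is O(n⁴), and g(n) = 100 is O(1).
Since they have different growth rates, f(n) = Θ(g(n)) is false.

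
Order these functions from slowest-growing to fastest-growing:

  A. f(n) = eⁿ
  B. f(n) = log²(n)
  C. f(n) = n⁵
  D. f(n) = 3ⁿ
B < C < A < D

Comparing growth rates:
B = log²(n) is O(log² n)
C = n⁵ is O(n⁵)
A = eⁿ is O(eⁿ)
D = 3ⁿ is O(3ⁿ)

Therefore, the order from slowest to fastest is: B < C < A < D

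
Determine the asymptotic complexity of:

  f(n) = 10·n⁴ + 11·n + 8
O(n⁴)

The dominant term in 10·n⁴ + 11·n + 8 is 10·n⁴, which is Θ(n⁴).
Lower-order terms (11·n, 8) are asymptotically negligible.
Constants are absorbed, so the tightest bound is O(n⁴).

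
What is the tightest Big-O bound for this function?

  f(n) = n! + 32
O(n!)

The dominant term in n! + 32 is n!, which is Θ(n!).
Lower-order terms (32) are asymptotically negligible.
Constants are absorbed, so the tightest bound is O(n!).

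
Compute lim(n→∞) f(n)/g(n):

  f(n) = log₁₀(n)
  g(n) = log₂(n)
log(2)/log(10)

Since log₁₀(n) and log₂(n) have the same growth rate (O(log n)),
the ratio converges to a constant: log(2)/log(10).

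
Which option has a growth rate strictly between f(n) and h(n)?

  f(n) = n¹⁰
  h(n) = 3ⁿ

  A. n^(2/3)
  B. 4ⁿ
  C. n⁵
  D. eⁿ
D

We need g(n) with n¹⁰ = o(g(n)) and g(n) = o(3ⁿ), i.e. O(n¹⁰) ≺ g ≺ O(3ⁿ).
Check each option:
  A. n^(2/3) — O(n^(2/3)) does not grow strictly faster than f(n)
  B. 4ⁿ — O(4ⁿ) does not grow strictly slower than h(n)
  C. n⁵ — O(n⁵) does not grow strictly faster than f(n)
  D. eⁿ — O(eⁿ) is strictly between O(n¹⁰) and O(3ⁿ) ✓

Only option D (eⁿ) lies strictly between.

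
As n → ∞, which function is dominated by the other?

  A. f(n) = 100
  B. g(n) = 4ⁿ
A

f(n) = 100 is O(1), while g(n) = 4ⁿ is O(4ⁿ).
Since O(1) grows slower than O(4ⁿ), f(n) is dominated.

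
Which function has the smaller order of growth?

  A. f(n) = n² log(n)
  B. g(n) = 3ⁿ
A

f(n) = n² log(n) is O(n² log n), while g(n) = 3ⁿ is O(3ⁿ).
Since O(n² log n) grows slower than O(3ⁿ), f(n) is dominated.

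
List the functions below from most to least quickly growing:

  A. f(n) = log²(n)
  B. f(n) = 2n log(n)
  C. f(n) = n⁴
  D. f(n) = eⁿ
D > C > B > A

Comparing growth rates:
D = eⁿ is O(eⁿ)
C = n⁴ is O(n⁴)
B = 2n log(n) is O(n log n)
A = log²(n) is O(log² n)

Therefore, the order from fastest to slowest is: D > C > B > A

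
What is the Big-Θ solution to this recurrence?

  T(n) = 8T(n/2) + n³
Θ(n³ log n)

Master Theorem: a = 8, b = 2, f(n) = n³.
Compute the critical exponent d = log₂(8) = 3.
Compare f(n) = Θ(n³) against n^d:
  k = 3 = d, so f(n) = Θ(n^d) — Case 2.
  Work is balanced across levels: T(n) = Θ(n^d log n) = Θ(n³ log n).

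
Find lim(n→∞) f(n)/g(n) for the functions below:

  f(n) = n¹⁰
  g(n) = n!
0

Since n¹⁰ (O(n¹⁰)) grows slower than n! (O(n!)),
the ratio f(n)/g(n) → 0 as n → ∞.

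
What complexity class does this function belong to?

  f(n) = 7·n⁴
O(n⁴)

The dominant term in 7·n⁴ is 7·n⁴, which is Θ(n⁴).
Constants are absorbed, so the tightest bound is O(n⁴).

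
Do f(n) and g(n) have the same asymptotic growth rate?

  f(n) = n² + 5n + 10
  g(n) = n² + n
True

f(n) = n² + 5n + 10 and g(n) = n² + n are both O(n²).
Since they have the same asymptotic growth rate, f(n) = Θ(g(n)) is true.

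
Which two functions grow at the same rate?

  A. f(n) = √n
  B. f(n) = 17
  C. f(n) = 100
B and C

Examining each function:
  A. √n is O(√n)
  B. 17 is O(1)
  C. 100 is O(1)

Functions B and C both have the same complexity class.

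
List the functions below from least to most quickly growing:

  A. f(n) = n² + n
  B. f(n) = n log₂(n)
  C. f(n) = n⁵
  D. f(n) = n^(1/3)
D < B < A < C

Comparing growth rates:
D = n^(1/3) is O(n^(1/3))
B = n log₂(n) is O(n log n)
A = n² + n is O(n²)
C = n⁵ is O(n⁵)

Therefore, the order from slowest to fastest is: D < B < A < C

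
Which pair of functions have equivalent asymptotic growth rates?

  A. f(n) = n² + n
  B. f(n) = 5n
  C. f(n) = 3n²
A and C

Examining each function:
  A. n² + n is O(n²)
  B. 5n is O(n)
  C. 3n² is O(n²)

Functions A and C both have the same complexity class.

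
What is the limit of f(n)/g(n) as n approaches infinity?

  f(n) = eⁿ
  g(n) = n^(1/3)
∞

Since eⁿ (O(eⁿ)) grows faster than n^(1/3) (O(n^(1/3))),
the ratio f(n)/g(n) → ∞ as n → ∞.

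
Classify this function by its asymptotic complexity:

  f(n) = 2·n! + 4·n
O(n!)

The dominant term in 2·n! + 4·n is 2·n!, which is Θ(n!).
Lower-order terms (4·n) are asymptotically negligible.
Constants are absorbed, so the tightest bound is O(n!).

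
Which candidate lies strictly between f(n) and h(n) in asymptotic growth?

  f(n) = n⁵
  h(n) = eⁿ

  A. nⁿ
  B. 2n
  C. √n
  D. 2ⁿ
D

We need g(n) with n⁵ = o(g(n)) and g(n) = o(eⁿ), i.e. O(n⁵) ≺ g ≺ O(eⁿ).
Check each option:
  A. nⁿ — O(nⁿ) does not grow strictly slower than h(n)
  B. 2n — O(n) does not grow strictly faster than f(n)
  C. √n — O(√n) does not grow strictly faster than f(n)
  D. 2ⁿ — O(2ⁿ) is strictly between O(n⁵) and O(eⁿ) ✓

Only option D (2ⁿ) lies strictly between.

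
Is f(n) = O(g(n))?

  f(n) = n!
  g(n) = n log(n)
False

f(n) = n! is O(n!), and g(n) = n log(n) is O(n log n).
Since O(n!) grows faster than O(n log n), f(n) = O(g(n)) is false.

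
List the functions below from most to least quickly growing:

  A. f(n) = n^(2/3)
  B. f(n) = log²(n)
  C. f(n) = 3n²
C > A > B

Comparing growth rates:
C = 3n² is O(n²)
A = n^(2/3) is O(n^(2/3))
B = log²(n) is O(log² n)

Therefore, the order from fastest to slowest is: C > A > B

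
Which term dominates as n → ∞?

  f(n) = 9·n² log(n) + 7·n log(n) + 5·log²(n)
9·n² log(n)

Looking at each term:
  - 9·n² log(n) is O(n² log n)
  - 7·n log(n) is O(n log n)
  - 5·log²(n) is O(log² n)

The term 9·n² log(n) (O(n² log n)) grows fastest and dominates all others.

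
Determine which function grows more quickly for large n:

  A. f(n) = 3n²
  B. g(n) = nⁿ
B

f(n) = 3n² is O(n²), while g(n) = nⁿ is O(nⁿ).
Since O(nⁿ) grows faster than O(n²), g(n) dominates.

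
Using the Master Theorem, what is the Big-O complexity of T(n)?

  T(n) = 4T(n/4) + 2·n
Θ(n log n)

Master Theorem: a = 4, b = 4, f(n) = 2·n.
Compute the critical exponent d = log₄(4) = 1.
Compare f(n) = Θ(n) against n^d:
  k = 1 = d, so f(n) = Θ(n^d) — Case 2.
  Work is balanced across levels: T(n) = Θ(n^d log n) = Θ(n log n).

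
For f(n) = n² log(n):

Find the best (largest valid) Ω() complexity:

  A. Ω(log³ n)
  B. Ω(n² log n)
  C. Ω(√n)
B

f(n) = n² log(n) is Ω(n² log n).
All listed options are valid Big-Ω bounds (lower bounds),
but Ω(n² log n) is the tightest (largest valid bound).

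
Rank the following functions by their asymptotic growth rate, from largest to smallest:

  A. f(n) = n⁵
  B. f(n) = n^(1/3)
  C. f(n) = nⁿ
C > A > B

Comparing growth rates:
C = nⁿ is O(nⁿ)
A = n⁵ is O(n⁵)
B = n^(1/3) is O(n^(1/3))

Therefore, the order from fastest to slowest is: C > A > B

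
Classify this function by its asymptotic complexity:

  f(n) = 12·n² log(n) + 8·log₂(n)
O(n² log n)

The dominant term in 12·n² log(n) + 8·log₂(n) is 12·n² log(n), which is Θ(n² log n).
Lower-order terms (8·log₂(n)) are asymptotically negligible.
Constants are absorbed, so the tightest bound is O(n² log n).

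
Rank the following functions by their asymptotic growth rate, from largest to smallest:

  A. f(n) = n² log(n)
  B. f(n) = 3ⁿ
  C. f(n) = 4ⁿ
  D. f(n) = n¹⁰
C > B > D > A

Comparing growth rates:
C = 4ⁿ is O(4ⁿ)
B = 3ⁿ is O(3ⁿ)
D = n¹⁰ is O(n¹⁰)
A = n² log(n) is O(n² log n)

Therefore, the order from fastest to slowest is: C > B > D > A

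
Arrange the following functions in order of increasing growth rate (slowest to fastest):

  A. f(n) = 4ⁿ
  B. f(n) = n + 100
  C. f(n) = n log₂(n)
B < C < A

Comparing growth rates:
B = n + 100 is O(n)
C = n log₂(n) is O(n log n)
A = 4ⁿ is O(4ⁿ)

Therefore, the order from slowest to fastest is: B < C < A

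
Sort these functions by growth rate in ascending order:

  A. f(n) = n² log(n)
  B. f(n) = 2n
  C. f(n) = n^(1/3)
C < B < A

Comparing growth rates:
C = n^(1/3) is O(n^(1/3))
B = 2n is O(n)
A = n² log(n) is O(n² log n)

Therefore, the order from slowest to fastest is: C < B < A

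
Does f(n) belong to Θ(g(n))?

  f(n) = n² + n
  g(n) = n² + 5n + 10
True

f(n) = n² + n and g(n) = n² + 5n + 10 are both O(n²).
Since they have the same asymptotic growth rate, f(n) = Θ(g(n)) is true.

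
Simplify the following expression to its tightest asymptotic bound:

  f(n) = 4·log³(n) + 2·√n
Θ(√n)

Order the terms by growth rate: 4·log³(n) ≺ 2·√n.
The fastest-growing term 2·√n dominates as n → ∞; dropping its constant factor gives Θ(√n).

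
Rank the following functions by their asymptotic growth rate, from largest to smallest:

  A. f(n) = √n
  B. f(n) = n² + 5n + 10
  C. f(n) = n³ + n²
C > B > A

Comparing growth rates:
C = n³ + n² is O(n³)
B = n² + 5n + 10 is O(n²)
A = √n is O(√n)

Therefore, the order from fastest to slowest is: C > B > A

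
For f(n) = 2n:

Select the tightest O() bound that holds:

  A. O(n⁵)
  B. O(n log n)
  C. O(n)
C

f(n) = 2n is O(n).
All listed options are valid Big-O bounds (upper bounds),
but O(n) is the tightest (smallest valid bound).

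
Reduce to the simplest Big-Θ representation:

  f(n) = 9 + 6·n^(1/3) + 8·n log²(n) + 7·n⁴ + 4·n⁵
Θ(n⁵)

Order the terms by growth rate: 9 ≺ 6·n^(1/3) ≺ 8·n log²(n) ≺ 7·n⁴ ≺ 4·n⁵.
The fastest-growing term 4·n⁵ dominates as n → ∞; dropping its constant factor gives Θ(n⁵).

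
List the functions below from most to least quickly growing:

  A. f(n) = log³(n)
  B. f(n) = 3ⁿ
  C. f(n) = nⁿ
C > B > A

Comparing growth rates:
C = nⁿ is O(nⁿ)
B = 3ⁿ is O(3ⁿ)
A = log³(n) is O(log³ n)

Therefore, the order from fastest to slowest is: C > B > A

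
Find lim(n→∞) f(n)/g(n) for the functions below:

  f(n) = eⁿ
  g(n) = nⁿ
0

Since eⁿ (O(eⁿ)) grows slower than nⁿ (O(nⁿ)),
the ratio f(n)/g(n) → 0 as n → ∞.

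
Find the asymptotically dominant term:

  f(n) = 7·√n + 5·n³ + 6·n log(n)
5·n³

Looking at each term:
  - 7·√n is O(√n)
  - 5·n³ is O(n³)
  - 6·n log(n) is O(n log n)

The term 5·n³ (O(n³)) grows fastest and dominates all others.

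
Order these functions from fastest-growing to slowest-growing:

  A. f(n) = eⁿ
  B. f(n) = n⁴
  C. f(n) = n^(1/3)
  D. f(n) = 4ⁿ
D > A > B > C

Comparing growth rates:
D = 4ⁿ is O(4ⁿ)
A = eⁿ is O(eⁿ)
B = n⁴ is O(n⁴)
C = n^(1/3) is O(n^(1/3))

Therefore, the order from fastest to slowest is: D > A > B > C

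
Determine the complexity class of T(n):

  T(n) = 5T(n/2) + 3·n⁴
Θ(n⁴)

Master Theorem: a = 5, b = 2, f(n) = 3·n⁴.
Compute the critical exponent d = log₂(5) = 2.322.
Compare f(n) = Θ(n⁴) against n^d:
  k = 4 > d = 2.322, so f(n) = Ω(n^(d+ε)) — Case 3.
  Regularity: a·(n/b)^4/n^4 = a/b^4 = 5/16 < 1 ✓.
  The top-level work dominates: T(n) = Θ(f(n)) = Θ(n⁴).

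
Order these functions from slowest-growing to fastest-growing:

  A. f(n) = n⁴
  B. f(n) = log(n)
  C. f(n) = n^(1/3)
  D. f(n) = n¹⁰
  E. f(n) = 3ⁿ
B < C < A < D < E

Comparing growth rates:
B = log(n) is O(log n)
C = n^(1/3) is O(n^(1/3))
A = n⁴ is O(n⁴)
D = n¹⁰ is O(n¹⁰)
E = 3ⁿ is O(3ⁿ)

Therefore, the order from slowest to fastest is: B < C < A < D < E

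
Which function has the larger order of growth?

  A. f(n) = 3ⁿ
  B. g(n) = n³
A

f(n) = 3ⁿ is O(3ⁿ), while g(n) = n³ is O(n³).
Since O(3ⁿ) grows faster than O(n³), f(n) dominates.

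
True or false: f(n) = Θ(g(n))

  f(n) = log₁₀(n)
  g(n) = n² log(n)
False

f(n) = log₁₀(n) is O(log n), and g(n) = n² log(n) is O(n² log n).
Since they have different growth rates, f(n) = Θ(g(n)) is false.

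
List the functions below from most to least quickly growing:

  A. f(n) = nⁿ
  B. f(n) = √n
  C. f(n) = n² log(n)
A > C > B

Comparing growth rates:
A = nⁿ is O(nⁿ)
C = n² log(n) is O(n² log n)
B = √n is O(√n)

Therefore, the order from fastest to slowest is: A > C > B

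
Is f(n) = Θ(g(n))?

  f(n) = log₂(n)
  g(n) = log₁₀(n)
True

f(n) = log₂(n) and g(n) = log₁₀(n) are both O(log n).
Since they have the same asymptotic growth rate, f(n) = Θ(g(n)) is true.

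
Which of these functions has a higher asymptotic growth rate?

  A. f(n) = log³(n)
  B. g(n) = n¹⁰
B

f(n) = log³(n) is O(log³ n), while g(n) = n¹⁰ is O(n¹⁰).
Since O(n¹⁰) grows faster than O(log³ n), g(n) dominates.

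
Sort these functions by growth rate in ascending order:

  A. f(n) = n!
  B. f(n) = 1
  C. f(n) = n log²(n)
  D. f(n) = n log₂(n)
B < D < C < A

Comparing growth rates:
B = 1 is O(1)
D = n log₂(n) is O(n log n)
C = n log²(n) is O(n log² n)
A = n! is O(n!)

Therefore, the order from slowest to fastest is: B < D < C < A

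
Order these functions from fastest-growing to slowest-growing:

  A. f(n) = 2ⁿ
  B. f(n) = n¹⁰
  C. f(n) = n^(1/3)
A > B > C

Comparing growth rates:
A = 2ⁿ is O(2ⁿ)
B = n¹⁰ is O(n¹⁰)
C = n^(1/3) is O(n^(1/3))

Therefore, the order from fastest to slowest is: A > B > C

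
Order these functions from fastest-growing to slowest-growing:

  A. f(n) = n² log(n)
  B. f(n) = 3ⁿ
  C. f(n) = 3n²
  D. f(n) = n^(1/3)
B > A > C > D

Comparing growth rates:
B = 3ⁿ is O(3ⁿ)
A = n² log(n) is O(n² log n)
C = 3n² is O(n²)
D = n^(1/3) is O(n^(1/3))

Therefore, the order from fastest to slowest is: B > A > C > D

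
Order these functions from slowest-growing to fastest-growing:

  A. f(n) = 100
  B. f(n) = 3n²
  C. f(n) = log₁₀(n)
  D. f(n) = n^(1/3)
A < C < D < B

Comparing growth rates:
A = 100 is O(1)
C = log₁₀(n) is O(log n)
D = n^(1/3) is O(n^(1/3))
B = 3n² is O(n²)

Therefore, the order from slowest to fastest is: A < C < D < B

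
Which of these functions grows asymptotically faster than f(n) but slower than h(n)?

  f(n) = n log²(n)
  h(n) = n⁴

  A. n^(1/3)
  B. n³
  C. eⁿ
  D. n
B

We need g(n) with n log²(n) = o(g(n)) and g(n) = o(n⁴), i.e. O(n log² n) ≺ g ≺ O(n⁴).
Check each option:
  A. n^(1/3) — O(n^(1/3)) does not grow strictly faster than f(n)
  B. n³ — O(n³) is strictly between O(n log² n) and O(n⁴) ✓
  C. eⁿ — O(eⁿ) does not grow strictly slower than h(n)
  D. n — O(n) does not grow strictly faster than f(n)

Only option B (n³) lies strictly between.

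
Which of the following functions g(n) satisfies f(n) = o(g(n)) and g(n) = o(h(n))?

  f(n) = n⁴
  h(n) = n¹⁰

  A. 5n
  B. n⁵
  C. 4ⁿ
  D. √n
B

We need g(n) with n⁴ = o(g(n)) and g(n) = o(n¹⁰), i.e. O(n⁴) ≺ g ≺ O(n¹⁰).
Check each option:
  A. 5n — O(n) does not grow strictly faster than f(n)
  B. n⁵ — O(n⁵) is strictly between O(n⁴) and O(n¹⁰) ✓
  C. 4ⁿ — O(4ⁿ) does not grow strictly slower than h(n)
  D. √n — O(√n) does not grow strictly faster than f(n)

Only option B (n⁵) lies strictly between.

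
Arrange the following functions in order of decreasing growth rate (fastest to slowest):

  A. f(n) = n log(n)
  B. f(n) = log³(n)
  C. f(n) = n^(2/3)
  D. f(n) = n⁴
D > A > C > B

Comparing growth rates:
D = n⁴ is O(n⁴)
A = n log(n) is O(n log n)
C = n^(2/3) is O(n^(2/3))
B = log³(n) is O(log³ n)

Therefore, the order from fastest to slowest is: D > A > C > B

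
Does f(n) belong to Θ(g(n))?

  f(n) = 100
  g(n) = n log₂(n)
False

f(n) = 100 is O(1), and g(n) = n log₂(n) is O(n log n).
Since they have different growth rates, f(n) = Θ(g(n)) is false.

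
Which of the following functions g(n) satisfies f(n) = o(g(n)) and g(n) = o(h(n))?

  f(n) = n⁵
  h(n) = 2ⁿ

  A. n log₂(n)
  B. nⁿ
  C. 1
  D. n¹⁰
D

We need g(n) with n⁵ = o(g(n)) and g(n) = o(2ⁿ), i.e. O(n⁵) ≺ g ≺ O(2ⁿ).
Check each option:
  A. n log₂(n) — O(n log n) does not grow strictly faster than f(n)
  B. nⁿ — O(nⁿ) does not grow strictly slower than h(n)
  C. 1 — O(1) does not grow strictly faster than f(n)
  D. n¹⁰ — O(n¹⁰) is strictly between O(n⁵) and O(2ⁿ) ✓

Only option D (n¹⁰) lies strictly between.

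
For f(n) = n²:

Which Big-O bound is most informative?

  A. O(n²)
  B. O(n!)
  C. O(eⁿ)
A

f(n) = n² is O(n²).
All listed options are valid Big-O bounds (upper bounds),
but O(n²) is the tightest (smallest valid bound).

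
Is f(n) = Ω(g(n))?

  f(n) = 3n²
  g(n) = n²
True

f(n) = 3n² and g(n) = n² are both O(n²).
Big-Ω permits equal growth rates (f ≥ c·g for some c > 0), so f(n) = Ω(g(n)) is true.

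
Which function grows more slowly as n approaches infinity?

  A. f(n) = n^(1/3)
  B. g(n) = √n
A

f(n) = n^(1/3) is O(n^(1/3)), while g(n) = √n is O(√n).
Since O(n^(1/3)) grows slower than O(√n), f(n) is dominated.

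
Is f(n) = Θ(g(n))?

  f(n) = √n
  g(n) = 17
False

f(n) = √n is O(√n), and g(n) = 17 is O(1).
Since they have different growth rates, f(n) = Θ(g(n)) is false.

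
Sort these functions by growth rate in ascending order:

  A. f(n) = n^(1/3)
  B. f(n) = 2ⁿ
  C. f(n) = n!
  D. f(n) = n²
A < D < B < C

Comparing growth rates:
A = n^(1/3) is O(n^(1/3))
D = n² is O(n²)
B = 2ⁿ is O(2ⁿ)
C = n! is O(n!)

Therefore, the order from slowest to fastest is: A < D < B < C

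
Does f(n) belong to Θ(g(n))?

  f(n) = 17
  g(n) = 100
True

f(n) = 17 and g(n) = 100 are both O(1).
Since they have the same asymptotic growth rate, f(n) = Θ(g(n)) is true.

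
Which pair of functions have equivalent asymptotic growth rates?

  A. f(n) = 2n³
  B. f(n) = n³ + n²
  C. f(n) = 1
A and B

Examining each function:
  A. 2n³ is O(n³)
  B. n³ + n² is O(n³)
  C. 1 is O(1)

Functions A and B both have the same complexity class.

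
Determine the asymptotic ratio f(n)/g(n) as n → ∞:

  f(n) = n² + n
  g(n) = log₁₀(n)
∞

Since n² + n (O(n²)) grows faster than log₁₀(n) (O(log n)),
the ratio f(n)/g(n) → ∞ as n → ∞.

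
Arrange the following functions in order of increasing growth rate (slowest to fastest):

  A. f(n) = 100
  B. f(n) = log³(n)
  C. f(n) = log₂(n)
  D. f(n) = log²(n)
A < C < D < B

Comparing growth rates:
A = 100 is O(1)
C = log₂(n) is O(log n)
D = log²(n) is O(log² n)
B = log³(n) is O(log³ n)

Therefore, the order from slowest to fastest is: A < C < D < B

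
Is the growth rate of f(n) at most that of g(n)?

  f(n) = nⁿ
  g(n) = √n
False

f(n) = nⁿ is O(nⁿ), and g(n) = √n is O(√n).
Since O(nⁿ) grows faster than O(√n), f(n) = O(g(n)) is false.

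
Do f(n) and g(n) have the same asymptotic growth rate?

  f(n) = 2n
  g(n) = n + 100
True

f(n) = 2n and g(n) = n + 100 are both O(n).
Since they have the same asymptotic growth rate, f(n) = Θ(g(n)) is true.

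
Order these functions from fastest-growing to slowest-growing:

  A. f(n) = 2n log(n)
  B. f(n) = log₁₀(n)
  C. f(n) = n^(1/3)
A > C > B

Comparing growth rates:
A = 2n log(n) is O(n log n)
C = n^(1/3) is O(n^(1/3))
B = log₁₀(n) is O(log n)

Therefore, the order from fastest to slowest is: A > C > B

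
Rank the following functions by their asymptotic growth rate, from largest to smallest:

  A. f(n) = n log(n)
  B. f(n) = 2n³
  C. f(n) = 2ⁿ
C > B > A

Comparing growth rates:
C = 2ⁿ is O(2ⁿ)
B = 2n³ is O(n³)
A = n log(n) is O(n log n)

Therefore, the order from fastest to slowest is: C > B > A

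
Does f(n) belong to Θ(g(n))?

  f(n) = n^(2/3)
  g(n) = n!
False

f(n) = n^(2/3) is O(n^(2/3)), and g(n) = n! is O(n!).
Since they have different growth rates, f(n) = Θ(g(n)) is false.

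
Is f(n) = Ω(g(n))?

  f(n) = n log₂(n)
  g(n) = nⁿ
False

f(n) = n log₂(n) is O(n log n), and g(n) = nⁿ is O(nⁿ).
Since O(n log n) grows slower than O(nⁿ), f(n) = Ω(g(n)) is false.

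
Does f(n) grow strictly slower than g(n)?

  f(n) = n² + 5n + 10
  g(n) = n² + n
False

f(n) = n² + 5n + 10 is O(n²), and g(n) = n² + n is O(n²).
Since they have the same growth rate, f(n) = o(g(n)) is false.
(f = o(g) requires f to grow strictly slower, not equal.)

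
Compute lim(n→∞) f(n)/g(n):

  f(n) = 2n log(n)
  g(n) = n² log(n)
0

Since 2n log(n) (O(n log n)) grows slower than n² log(n) (O(n² log n)),
the ratio f(n)/g(n) → 0 as n → ∞.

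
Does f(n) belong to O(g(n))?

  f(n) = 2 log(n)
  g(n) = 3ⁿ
True

f(n) = 2 log(n) is O(log n), and g(n) = 3ⁿ is O(3ⁿ).
Since O(log n) ⊆ O(3ⁿ) (f grows no faster than g), f(n) = O(g(n)) is true.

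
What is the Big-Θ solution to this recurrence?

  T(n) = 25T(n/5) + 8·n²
Θ(n² log n)

Master Theorem: a = 25, b = 5, f(n) = 8·n².
Compute the critical exponent d = log₅(25) = 2.
Compare f(n) = Θ(n²) against n^d:
  k = 2 = d, so f(n) = Θ(n^d) — Case 2.
  Work is balanced across levels: T(n) = Θ(n^d log n) = Θ(n² log n).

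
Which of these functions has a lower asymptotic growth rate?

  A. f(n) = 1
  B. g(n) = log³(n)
A

f(n) = 1 is O(1), while g(n) = log³(n) is O(log³ n).
Since O(1) grows slower than O(log³ n), f(n) is dominated.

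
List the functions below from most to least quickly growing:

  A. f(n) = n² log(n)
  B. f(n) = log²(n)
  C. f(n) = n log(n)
A > C > B

Comparing growth rates:
A = n² log(n) is O(n² log n)
C = n log(n) is O(n log n)
B = log²(n) is O(log² n)

Therefore, the order from fastest to slowest is: A > C > B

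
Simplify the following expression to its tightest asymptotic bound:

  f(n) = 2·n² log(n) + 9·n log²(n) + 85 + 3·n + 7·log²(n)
Θ(n² log n)

Order the terms by growth rate: 85 ≺ 7·log²(n) ≺ 3·n ≺ 9·n log²(n) ≺ 2·n² log(n).
The fastest-growing term 2·n² log(n) dominates as n → ∞; dropping its constant factor gives Θ(n² log n).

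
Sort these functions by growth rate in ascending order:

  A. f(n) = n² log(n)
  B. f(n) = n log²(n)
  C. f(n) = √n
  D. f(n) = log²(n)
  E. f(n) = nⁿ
D < C < B < A < E

Comparing growth rates:
D = log²(n) is O(log² n)
C = √n is O(√n)
B = n log²(n) is O(n log² n)
A = n² log(n) is O(n² log n)
E = nⁿ is O(nⁿ)

Therefore, the order from slowest to fastest is: D < C < B < A < E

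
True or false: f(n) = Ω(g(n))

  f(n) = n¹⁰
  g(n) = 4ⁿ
False

f(n) = n¹⁰ is O(n¹⁰), and g(n) = 4ⁿ is O(4ⁿ).
Since O(n¹⁰) grows slower than O(4ⁿ), f(n) = Ω(g(n)) is false.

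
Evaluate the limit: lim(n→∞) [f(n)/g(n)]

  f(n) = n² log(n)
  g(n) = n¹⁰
0

Since n² log(n) (O(n² log n)) grows slower than n¹⁰ (O(n¹⁰)),
the ratio f(n)/g(n) → 0 as n → ∞.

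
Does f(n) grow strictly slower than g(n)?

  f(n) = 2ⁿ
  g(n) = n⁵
False

f(n) = 2ⁿ is O(2ⁿ), and g(n) = n⁵ is O(n⁵).
Since O(2ⁿ) grows faster than or equal to O(n⁵), f(n) = o(g(n)) is false.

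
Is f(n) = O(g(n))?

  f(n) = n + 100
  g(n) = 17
False

f(n) = n + 100 is O(n), and g(n) = 17 is O(1).
Since O(n) grows faster than O(1), f(n) = O(g(n)) is false.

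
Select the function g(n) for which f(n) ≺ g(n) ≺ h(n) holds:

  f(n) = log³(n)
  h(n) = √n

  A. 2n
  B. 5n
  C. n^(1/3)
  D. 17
C

We need g(n) with log³(n) = o(g(n)) and g(n) = o(√n), i.e. O(log³ n) ≺ g ≺ O(√n).
Check each option:
  A. 2n — O(n) does not grow strictly slower than h(n)
  B. 5n — O(n) does not grow strictly slower than h(n)
  C. n^(1/3) — O(n^(1/3)) is strictly between O(log³ n) and O(√n) ✓
  D. 17 — O(1) does not grow strictly faster than f(n)

Only option C (n^(1/3)) lies strictly between.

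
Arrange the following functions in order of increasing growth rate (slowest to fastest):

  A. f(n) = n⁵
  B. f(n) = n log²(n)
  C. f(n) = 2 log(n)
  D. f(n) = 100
D < C < B < A

Comparing growth rates:
D = 100 is O(1)
C = 2 log(n) is O(log n)
B = n log²(n) is O(n log² n)
A = n⁵ is O(n⁵)

Therefore, the order from slowest to fastest is: D < C < B < A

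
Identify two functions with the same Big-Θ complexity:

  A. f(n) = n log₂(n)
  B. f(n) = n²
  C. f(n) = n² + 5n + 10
B and C

Examining each function:
  A. n log₂(n) is O(n log n)
  B. n² is O(n²)
  C. n² + 5n + 10 is O(n²)

Functions B and C both have the same complexity class.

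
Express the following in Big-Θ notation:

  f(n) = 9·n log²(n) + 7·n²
Θ(n²)

Order the terms by growth rate: 9·n log²(n) ≺ 7·n².
The fastest-growing term 7·n² dominates as n → ∞; dropping its constant factor gives Θ(n²).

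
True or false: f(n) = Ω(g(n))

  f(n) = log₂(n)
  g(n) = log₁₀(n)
True

f(n) = log₂(n) and g(n) = log₁₀(n) are both O(log n).
Big-Ω permits equal growth rates (f ≥ c·g for some c > 0), so f(n) = Ω(g(n)) is true.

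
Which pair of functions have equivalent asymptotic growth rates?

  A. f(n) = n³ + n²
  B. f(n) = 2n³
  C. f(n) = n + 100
A and B

Examining each function:
  A. n³ + n² is O(n³)
  B. 2n³ is O(n³)
  C. n + 100 is O(n)

Functions A and B both have the same complexity class.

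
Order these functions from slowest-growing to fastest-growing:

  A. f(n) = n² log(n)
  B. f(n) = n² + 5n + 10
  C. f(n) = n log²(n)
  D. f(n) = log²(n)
D < C < B < A

Comparing growth rates:
D = log²(n) is O(log² n)
C = n log²(n) is O(n log² n)
B = n² + 5n + 10 is O(n²)
A = n² log(n) is O(n² log n)

Therefore, the order from slowest to fastest is: D < C < B < A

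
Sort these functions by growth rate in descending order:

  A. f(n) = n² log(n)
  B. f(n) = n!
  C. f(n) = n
B > A > C

Comparing growth rates:
B = n! is O(n!)
A = n² log(n) is O(n² log n)
C = n is O(n)

Therefore, the order from fastest to slowest is: B > A > C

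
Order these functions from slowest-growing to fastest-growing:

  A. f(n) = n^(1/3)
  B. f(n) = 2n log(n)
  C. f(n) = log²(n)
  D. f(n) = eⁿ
C < A < B < D

Comparing growth rates:
C = log²(n) is O(log² n)
A = n^(1/3) is O(n^(1/3))
B = 2n log(n) is O(n log n)
D = eⁿ is O(eⁿ)

Therefore, the order from slowest to fastest is: C < A < B < D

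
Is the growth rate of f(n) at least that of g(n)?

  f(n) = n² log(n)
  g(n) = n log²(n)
True

f(n) = n² log(n) is O(n² log n), and g(n) = n log²(n) is O(n log² n).
Since O(n² log n) grows at least as fast as O(n log² n), f(n) = Ω(g(n)) is true.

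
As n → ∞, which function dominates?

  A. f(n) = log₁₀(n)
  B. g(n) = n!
B

f(n) = log₁₀(n) is O(log n), while g(n) = n! is O(n!).
Since O(n!) grows faster than O(log n), g(n) dominates.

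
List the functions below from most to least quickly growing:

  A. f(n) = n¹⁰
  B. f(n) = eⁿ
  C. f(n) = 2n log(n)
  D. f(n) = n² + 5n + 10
B > A > D > C

Comparing growth rates:
B = eⁿ is O(eⁿ)
A = n¹⁰ is O(n¹⁰)
D = n² + 5n + 10 is O(n²)
C = 2n log(n) is O(n log n)

Therefore, the order from fastest to slowest is: B > A > D > C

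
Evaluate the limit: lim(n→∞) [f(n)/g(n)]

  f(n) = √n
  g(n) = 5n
0

Since √n (O(√n)) grows slower than 5n (O(n)),
the ratio f(n)/g(n) → 0 as n → ∞.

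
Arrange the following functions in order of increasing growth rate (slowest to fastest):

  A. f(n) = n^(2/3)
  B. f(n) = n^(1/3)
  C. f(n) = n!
B < A < C

Comparing growth rates:
B = n^(1/3) is O(n^(1/3))
A = n^(2/3) is O(n^(2/3))
C = n! is O(n!)

Therefore, the order from slowest to fastest is: B < A < C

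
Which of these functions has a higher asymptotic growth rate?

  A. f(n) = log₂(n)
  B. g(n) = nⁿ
B

f(n) = log₂(n) is O(log n), while g(n) = nⁿ is O(nⁿ).
Since O(nⁿ) grows faster than O(log n), g(n) dominates.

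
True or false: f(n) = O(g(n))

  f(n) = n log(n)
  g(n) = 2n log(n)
True

f(n) = n log(n) and g(n) = 2n log(n) are both O(n log n).
Big-O permits equal growth rates (f ≤ c·g for some c), so f(n) = O(g(n)) is true.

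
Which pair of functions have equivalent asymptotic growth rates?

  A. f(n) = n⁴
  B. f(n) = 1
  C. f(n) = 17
B and C

Examining each function:
  A. n⁴ is O(n⁴)
  B. 1 is O(1)
  C. 17 is O(1)

Functions B and C both have the same complexity class.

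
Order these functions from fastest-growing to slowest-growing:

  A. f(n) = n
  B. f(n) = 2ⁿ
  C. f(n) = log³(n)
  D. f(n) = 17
B > A > C > D

Comparing growth rates:
B = 2ⁿ is O(2ⁿ)
A = n is O(n)
C = log³(n) is O(log³ n)
D = 17 is O(1)

Therefore, the order from fastest to slowest is: B > A > C > D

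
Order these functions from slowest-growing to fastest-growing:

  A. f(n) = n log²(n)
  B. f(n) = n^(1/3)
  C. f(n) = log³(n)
C < B < A

Comparing growth rates:
C = log³(n) is O(log³ n)
B = n^(1/3) is O(n^(1/3))
A = n log²(n) is O(n log² n)

Therefore, the order from slowest to fastest is: C < B < A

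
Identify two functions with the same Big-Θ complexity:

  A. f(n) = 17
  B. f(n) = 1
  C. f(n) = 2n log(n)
A and B

Examining each function:
  A. 17 is O(1)
  B. 1 is O(1)
  C. 2n log(n) is O(n log n)

Functions A and B both have the same complexity class.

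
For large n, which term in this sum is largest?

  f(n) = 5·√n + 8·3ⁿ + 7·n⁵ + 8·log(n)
8·3ⁿ

Looking at each term:
  - 5·√n is O(√n)
  - 8·3ⁿ is O(3ⁿ)
  - 7·n⁵ is O(n⁵)
  - 8·log(n) is O(log n)

The term 8·3ⁿ (O(3ⁿ)) grows fastest and dominates all others.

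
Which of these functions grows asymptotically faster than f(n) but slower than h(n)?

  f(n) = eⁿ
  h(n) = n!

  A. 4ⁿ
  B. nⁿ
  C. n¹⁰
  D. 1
A

We need g(n) with eⁿ = o(g(n)) and g(n) = o(n!), i.e. O(eⁿ) ≺ g ≺ O(n!).
Check each option:
  A. 4ⁿ — O(4ⁿ) is strictly between O(eⁿ) and O(n!) ✓
  B. nⁿ — O(nⁿ) does not grow strictly slower than h(n)
  C. n¹⁰ — O(n¹⁰) does not grow strictly faster than f(n)
  D. 1 — O(1) does not grow strictly faster than f(n)

Only option A (4ⁿ) lies strictly between.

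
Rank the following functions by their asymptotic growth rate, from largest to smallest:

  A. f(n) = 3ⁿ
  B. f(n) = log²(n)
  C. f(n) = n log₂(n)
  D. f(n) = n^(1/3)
A > C > D > B

Comparing growth rates:
A = 3ⁿ is O(3ⁿ)
C = n log₂(n) is O(n log n)
D = n^(1/3) is O(n^(1/3))
B = log²(n) is O(log² n)

Therefore, the order from fastest to slowest is: A > C > D > B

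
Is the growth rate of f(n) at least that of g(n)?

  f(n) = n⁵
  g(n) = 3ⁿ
False

f(n) = n⁵ is O(n⁵), and g(n) = 3ⁿ is O(3ⁿ).
Since O(n⁵) grows slower than O(3ⁿ), f(n) = Ω(g(n)) is false.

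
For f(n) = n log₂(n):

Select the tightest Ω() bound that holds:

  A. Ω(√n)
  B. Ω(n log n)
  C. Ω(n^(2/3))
B

f(n) = n log₂(n) is Ω(n log n).
All listed options are valid Big-Ω bounds (lower bounds),
but Ω(n log n) is the tightest (largest valid bound).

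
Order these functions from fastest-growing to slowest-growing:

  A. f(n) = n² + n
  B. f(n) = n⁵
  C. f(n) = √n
B > A > C

Comparing growth rates:
B = n⁵ is O(n⁵)
A = n² + n is O(n²)
C = √n is O(√n)

Therefore, the order from fastest to slowest is: B > A > C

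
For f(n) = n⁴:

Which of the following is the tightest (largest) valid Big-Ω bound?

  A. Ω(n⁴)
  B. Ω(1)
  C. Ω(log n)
A

f(n) = n⁴ is Ω(n⁴).
All listed options are valid Big-Ω bounds (lower bounds),
but Ω(n⁴) is the tightest (largest valid bound).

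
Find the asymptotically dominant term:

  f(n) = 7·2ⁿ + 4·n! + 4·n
4·n!

Looking at each term:
  - 7·2ⁿ is O(2ⁿ)
  - 4·n! is O(n!)
  - 4·n is O(n)

The term 4·n! (O(n!)) grows fastest and dominates all others.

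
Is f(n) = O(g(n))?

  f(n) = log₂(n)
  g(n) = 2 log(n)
True

f(n) = log₂(n) and g(n) = 2 log(n) are both O(log n).
Big-O permits equal growth rates (f ≤ c·g for some c), so f(n) = O(g(n)) is true.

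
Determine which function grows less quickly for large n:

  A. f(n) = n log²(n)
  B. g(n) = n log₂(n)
B

f(n) = n log²(n) is O(n log² n), while g(n) = n log₂(n) is O(n log n).
Since O(n log n) grows slower than O(n log² n), g(n) is dominated.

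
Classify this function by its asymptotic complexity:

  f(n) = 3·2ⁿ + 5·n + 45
O(2ⁿ)

The dominant term in 3·2ⁿ + 5·n + 45 is 3·2ⁿ, which is Θ(2ⁿ).
Lower-order terms (5·n, 45) are asymptotically negligible.
Constants are absorbed, so the tightest bound is O(2ⁿ).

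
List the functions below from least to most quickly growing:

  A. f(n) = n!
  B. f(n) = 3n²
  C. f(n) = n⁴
B < C < A

Comparing growth rates:
B = 3n² is O(n²)
C = n⁴ is O(n⁴)
A = n! is O(n!)

Therefore, the order from slowest to fastest is: B < C < A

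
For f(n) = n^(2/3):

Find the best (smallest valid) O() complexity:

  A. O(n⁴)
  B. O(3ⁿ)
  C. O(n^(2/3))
C

f(n) = n^(2/3) is O(n^(2/3)).
All listed options are valid Big-O bounds (upper bounds),
but O(n^(2/3)) is the tightest (smallest valid bound).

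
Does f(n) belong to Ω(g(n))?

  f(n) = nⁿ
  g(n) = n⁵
True

f(n) = nⁿ is O(nⁿ), and g(n) = n⁵ is O(n⁵).
Since O(nⁿ) grows at least as fast as O(n⁵), f(n) = Ω(g(n)) is true.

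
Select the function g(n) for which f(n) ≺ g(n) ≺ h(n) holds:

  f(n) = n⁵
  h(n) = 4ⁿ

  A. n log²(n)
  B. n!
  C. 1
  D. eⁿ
D

We need g(n) with n⁵ = o(g(n)) and g(n) = o(4ⁿ), i.e. O(n⁵) ≺ g ≺ O(4ⁿ).
Check each option:
  A. n log²(n) — O(n log² n) does not grow strictly faster than f(n)
  B. n! — O(n!) does not grow strictly slower than h(n)
  C. 1 — O(1) does not grow strictly faster than f(n)
  D. eⁿ — O(eⁿ) is strictly between O(n⁵) and O(4ⁿ) ✓

Only option D (eⁿ) lies strictly between.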